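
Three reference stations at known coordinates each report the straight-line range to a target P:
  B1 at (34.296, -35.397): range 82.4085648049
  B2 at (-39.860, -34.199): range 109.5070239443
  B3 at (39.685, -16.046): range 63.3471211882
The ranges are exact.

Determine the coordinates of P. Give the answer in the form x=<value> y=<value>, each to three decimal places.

x=33.605 y=47.009

eq1: (x − 34.296)² + (y + 35.397)² = 82.4085648049²
eq2: (x + 39.860)² + (y + 34.199)² = 109.5070239443²
eq3: (x − 39.685)² + (y + 16.046)² = 63.3471211882²
eq3−eq2, eq3−eq1 (x²,y² cancel):
  -159.090·x − 36.306·y = -7052.912670
  -10.778·x − 38.702·y = -2181.523906
det = -159.090·-38.702 − -36.306·-10.778 = 5765.795112
x = (-7052.912670·-38.702 − -36.306·-2181.523906) / 5765.795112 = 33.604978
y = (-159.090·-2181.523906 − -7052.912670·-10.778) / 5765.795112 = 47.008668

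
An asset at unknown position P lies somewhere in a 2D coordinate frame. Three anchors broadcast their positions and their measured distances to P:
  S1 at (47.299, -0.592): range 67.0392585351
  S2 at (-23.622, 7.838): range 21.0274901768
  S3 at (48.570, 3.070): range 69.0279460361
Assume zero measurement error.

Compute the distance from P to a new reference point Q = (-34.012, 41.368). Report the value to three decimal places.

eq1: (x − 47.299)² + (y + 0.592)² = 67.0392585351²
eq2: (x + 23.622)² + (y − 7.838)² = 21.0274901768²
eq3: (x − 48.570)² + (y − 3.070)² = 69.0279460361²
eq1−eq2, eq1−eq3 (x²,y² cancel):
  -141.842·x + 16.860·y = 2433.994105
  2.542·x + 7.324·y = -139.671214
det = -141.842·7.324 − 16.860·2.542 = -1081.708928
x = (2433.994105·7.324 − 16.860·-139.671214) / -1081.708928 = -18.656987
y = (-141.842·-139.671214 − 2433.994105·2.542) / -1081.708928 = -12.594914
|P − Q| = √((-18.656987 − -34.012)² + (-12.594914 − 41.368)²) = 56.105014

56.105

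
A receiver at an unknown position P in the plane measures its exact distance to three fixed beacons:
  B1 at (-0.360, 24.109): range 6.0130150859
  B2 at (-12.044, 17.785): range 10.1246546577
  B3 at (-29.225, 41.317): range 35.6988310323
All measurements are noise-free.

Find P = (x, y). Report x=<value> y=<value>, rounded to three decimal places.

x=-1.933 y=18.305

eq1: (x + 0.360)² + (y − 24.109)² = 6.0130150859²
eq2: (x + 12.044)² + (y − 17.785)² = 10.1246546577²
eq3: (x + 29.225)² + (y − 41.317)² = 35.6988310323²
eq2−eq3, eq2−eq1 (x²,y² cancel):
  -34.362·x + 47.064·y = 927.933048
  23.368·x + 12.648·y = 186.361602
det = -34.362·12.648 − 47.064·23.368 = -1534.402128
x = (927.933048·12.648 − 47.064·186.361602) / -1534.402128 = -1.932723
y = (-34.362·186.361602 − 927.933048·23.368) / -1534.402128 = 18.305304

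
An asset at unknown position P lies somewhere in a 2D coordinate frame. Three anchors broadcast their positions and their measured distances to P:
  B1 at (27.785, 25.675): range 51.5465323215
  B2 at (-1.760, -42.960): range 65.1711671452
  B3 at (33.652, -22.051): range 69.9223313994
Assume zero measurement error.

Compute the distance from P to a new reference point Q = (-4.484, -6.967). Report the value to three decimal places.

31.693

eq1: (x − 27.785)² + (y − 25.675)² = 51.5465323215²
eq2: (x + 1.760)² + (y + 42.960)² = 65.1711671452²
eq3: (x − 33.652)² + (y + 22.051)² = 69.9223313994²
eq2−eq3, eq2−eq1 (x²,y² cancel):
  70.824·x + 41.818·y = -871.806896
  59.090·x + 137.270·y = 1172.788683
det = 70.824·137.270 − 41.818·59.090 = 7250.984860
x = (-871.806896·137.270 − 41.818·1172.788683) / 7250.984860 = -23.268096
y = (70.824·1172.788683 − -871.806896·59.090) / 7250.984860 = 18.559776
|P − Q| = √((-23.268096 − -4.484)² + (18.559776 − -6.967)²) = 31.693194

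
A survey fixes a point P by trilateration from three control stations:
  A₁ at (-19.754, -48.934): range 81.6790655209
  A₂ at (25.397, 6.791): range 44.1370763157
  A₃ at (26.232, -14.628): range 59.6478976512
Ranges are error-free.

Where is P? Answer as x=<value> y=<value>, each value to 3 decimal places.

x=-10.666 y=32.238

eq1: (x + 19.754)² + (y + 48.934)² = 81.6790655209²
eq2: (x − 25.397)² + (y − 6.791)² = 44.1370763157²
eq3: (x − 26.232)² + (y + 14.628)² = 59.6478976512²
eq3−eq1, eq3−eq2 (x²,y² cancel):
  -91.972·x − 68.612·y = -1230.937386
  -1.670·x + 42.838·y = 1398.819271
det = -91.972·42.838 − -68.612·-1.670 = -4054.478576
x = (-1230.937386·42.838 − -68.612·1398.819271) / -4054.478576 = -10.665956
y = (-91.972·1398.819271 − -1230.937386·-1.670) / -4054.478576 = 32.237899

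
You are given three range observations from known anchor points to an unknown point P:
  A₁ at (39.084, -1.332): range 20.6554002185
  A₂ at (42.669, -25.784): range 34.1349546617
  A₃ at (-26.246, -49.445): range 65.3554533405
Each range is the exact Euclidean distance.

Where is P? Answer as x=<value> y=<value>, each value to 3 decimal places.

eq1: (x − 39.084)² + (y + 1.332)² = 20.6554002185²
eq2: (x − 42.669)² + (y + 25.784)² = 34.1349546617²
eq3: (x + 26.246)² + (y + 49.445)² = 65.3554533405²
eq3−eq2, eq3−eq1 (x²,y² cancel):
  137.830·x + 47.322·y = 2457.937828
  130.660·x + 96.226·y = 2240.362462
det = 137.830·96.226 − 47.322·130.660 = 7079.737060
x = (2457.937828·96.226 − 47.322·2240.362462) / 7079.737060 = 18.432760
y = (137.830·2240.362462 − 2457.937828·130.660) / 7079.737060 = -1.746534

x=18.433 y=-1.747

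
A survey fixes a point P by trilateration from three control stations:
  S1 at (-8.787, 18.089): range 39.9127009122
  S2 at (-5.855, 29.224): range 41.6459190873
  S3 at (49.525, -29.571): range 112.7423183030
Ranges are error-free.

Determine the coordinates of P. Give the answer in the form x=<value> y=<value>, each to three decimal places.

eq1: (x + 8.787)² + (y − 18.089)² = 39.9127009122²
eq2: (x + 5.855)² + (y − 29.224)² = 41.6459190873²
eq3: (x − 49.525)² + (y + 29.571)² = 112.7423183030²
eq1−eq3, eq1−eq2 (x²,y² cancel):
  116.624·x − 95.320·y = -8195.060266
  5.864·x + 22.270·y = 342.541028
det = 116.624·22.270 − -95.320·5.864 = 3156.172960
x = (-8195.060266·22.270 − -95.320·342.541028) / 3156.172960 = -47.479331
y = (116.624·342.541028 − -8195.060266·5.864) / 3156.172960 = 27.883243

x=-47.479 y=27.883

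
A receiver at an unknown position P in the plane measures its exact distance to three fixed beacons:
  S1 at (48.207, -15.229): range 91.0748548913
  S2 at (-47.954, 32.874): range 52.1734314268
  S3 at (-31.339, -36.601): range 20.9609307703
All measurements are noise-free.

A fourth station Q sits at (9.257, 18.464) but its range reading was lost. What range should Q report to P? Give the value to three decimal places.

eq1: (x − 48.207)² + (y + 15.229)² = 91.0748548913²
eq2: (x + 47.954)² + (y − 32.874)² = 52.1734314268²
eq3: (x + 31.339)² + (y + 36.601)² = 20.9609307703²
eq2−eq3, eq2−eq1 (x²,y² cancel):
  33.230·x − 138.950·y = 1224.186458
  192.322·x − 96.206·y = -6397.010949
det = 33.230·-96.206 − -138.950·192.322 = 23526.216520
x = (1224.186458·-96.206 − -138.950·-6397.010949) / 23526.216520 = -42.787958
y = (33.230·-6397.010949 − 1224.186458·192.322) / 23526.216520 = -19.043039
|P − Q| = √((-42.787958 − 9.257)² + (-19.043039 − 18.464)²) = 64.151817

64.152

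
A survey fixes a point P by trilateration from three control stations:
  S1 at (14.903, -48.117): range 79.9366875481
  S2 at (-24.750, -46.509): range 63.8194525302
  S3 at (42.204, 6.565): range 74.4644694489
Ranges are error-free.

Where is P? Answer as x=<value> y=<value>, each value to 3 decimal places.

x=-31.533 y=16.949

eq1: (x − 14.903)² + (y + 48.117)² = 79.9366875481²
eq2: (x + 24.750)² + (y + 46.509)² = 63.8194525302²
eq3: (x − 42.204)² + (y − 6.565)² = 74.4644694489²
eq2−eq1, eq2−eq3 (x²,y² cancel):
  79.306·x − 3.216·y = -2555.255978
  133.908·x + 106.148·y = -2423.407429
det = 79.306·106.148 − -3.216·133.908 = 8848.821416
x = (-2555.255978·106.148 − -3.216·-2423.407429) / 8848.821416 = -31.532899
y = (79.306·-2423.407429 − -2555.255978·133.908) / 8848.821416 = 16.948977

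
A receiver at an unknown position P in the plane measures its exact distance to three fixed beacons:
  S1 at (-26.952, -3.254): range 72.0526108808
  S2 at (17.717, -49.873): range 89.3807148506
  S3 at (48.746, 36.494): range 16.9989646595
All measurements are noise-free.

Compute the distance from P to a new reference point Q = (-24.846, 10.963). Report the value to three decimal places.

62.981

eq1: (x + 26.952)² + (y + 3.254)² = 72.0526108808²
eq2: (x − 17.717)² + (y + 49.873)² = 89.3807148506²
eq3: (x − 48.746)² + (y − 36.494)² = 16.9989646595²
eq2−eq1, eq2−eq3 (x²,y² cancel):
  -89.338·x + 93.238·y = 733.124054
  62.058·x + 172.734·y = 8606.723722
det = -89.338·172.734 − 93.238·62.058 = -21217.873896
x = (733.124054·172.734 − 93.238·8606.723722) / -21217.873896 = 31.852308
y = (-89.338·8606.723722 − 733.124054·62.058) / -21217.873896 = 38.382908
|P − Q| = √((31.852308 − -24.846)² + (38.382908 − 10.963)²) = 62.980548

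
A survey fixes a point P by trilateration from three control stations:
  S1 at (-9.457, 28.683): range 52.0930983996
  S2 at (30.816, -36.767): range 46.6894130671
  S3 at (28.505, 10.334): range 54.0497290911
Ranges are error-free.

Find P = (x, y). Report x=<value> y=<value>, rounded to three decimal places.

x=-13.866 y=-23.223

eq1: (x + 9.457)² + (y − 28.683)² = 52.0930983996²
eq2: (x − 30.816)² + (y + 36.767)² = 46.6894130671²
eq3: (x − 28.505)² + (y − 10.334)² = 54.0497290911²
eq3−eq1, eq3−eq2 (x²,y² cancel):
  -75.924·x + 36.698·y = 200.505071
  4.622·x − 94.202·y = 2123.583486
det = -75.924·-94.202 − 36.698·4.622 = 6982.574492
x = (200.505071·-94.202 − 36.698·2123.583486) / 6982.574492 = -13.865838
y = (-75.924·2123.583486 − 200.505071·4.622) / 6982.574492 = -23.223195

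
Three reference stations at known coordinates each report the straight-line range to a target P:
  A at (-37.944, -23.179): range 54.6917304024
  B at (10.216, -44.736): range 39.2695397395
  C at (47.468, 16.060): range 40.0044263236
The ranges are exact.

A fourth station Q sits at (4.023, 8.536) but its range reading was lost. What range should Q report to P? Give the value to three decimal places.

eq1: (x + 37.944)² + (y + 23.179)² = 54.6917304024²
eq2: (x − 10.216)² + (y + 44.736)² = 39.2695397395²
eq3: (x − 47.468)² + (y − 16.060)² = 40.0044263236²
eq1−eq3, eq1−eq2 (x²,y² cancel):
  170.824·x + 78.478·y = 1924.952696
  96.320·x − 43.114·y = 1577.751798
det = 170.824·-43.114 − 78.478·96.320 = -14923.906896
x = (1924.952696·-43.114 − 78.478·1577.751798) / -14923.906896 = 13.857713
y = (170.824·1577.751798 − 1924.952696·96.320) / -14923.906896 = -5.635684
|P − Q| = √((13.857713 − 4.023)² + (-5.635684 − 8.536)²) = 17.249876

17.250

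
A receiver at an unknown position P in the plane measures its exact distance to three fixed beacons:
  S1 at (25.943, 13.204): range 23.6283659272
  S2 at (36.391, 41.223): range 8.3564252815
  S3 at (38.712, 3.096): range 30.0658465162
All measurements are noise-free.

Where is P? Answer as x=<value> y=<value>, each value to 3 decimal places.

x=38.592 y=33.162

eq1: (x − 25.943)² + (y − 13.204)² = 23.6283659272²
eq2: (x − 36.391)² + (y − 41.223)² = 8.3564252815²
eq3: (x − 38.712)² + (y − 3.096)² = 30.0658465162²
eq2−eq1, eq2−eq3 (x²,y² cancel):
  -20.896·x − 56.038·y = -2664.725578
  4.642·x − 76.254·y = -2349.561733
det = -20.896·-76.254 − -56.038·4.642 = 1853.531980
x = (-2664.725578·-76.254 − -56.038·-2349.561733) / 1853.531980 = 38.591858
y = (-20.896·-2349.561733 − -2664.725578·4.642) / 1853.531980 = 33.161606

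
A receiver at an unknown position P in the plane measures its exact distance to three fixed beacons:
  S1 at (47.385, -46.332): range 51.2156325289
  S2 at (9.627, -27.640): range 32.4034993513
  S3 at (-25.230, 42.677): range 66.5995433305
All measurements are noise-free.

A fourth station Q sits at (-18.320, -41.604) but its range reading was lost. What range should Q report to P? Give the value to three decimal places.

eq1: (x − 47.385)² + (y + 46.332)² = 51.2156325289²
eq2: (x − 9.627)² + (y + 27.640)² = 32.4034993513²
eq3: (x + 25.230)² + (y − 42.677)² = 66.5995433305²
eq3−eq2, eq3−eq1 (x²,y² cancel):
  69.714·x − 140.634·y = 1784.281902
  145.230·x − 178.018·y = 3746.571377
det = 69.714·-178.018 − -140.634·145.230 = 8013.928968
x = (1784.281902·-178.018 − -140.634·3746.571377) / 8013.928968 = 26.112163
y = (69.714·3746.571377 − 1784.281902·145.230) / 8013.928968 = 0.256705
|P − Q| = √((26.112163 − -18.320)² + (0.256705 − -41.604)²) = 61.045358

61.045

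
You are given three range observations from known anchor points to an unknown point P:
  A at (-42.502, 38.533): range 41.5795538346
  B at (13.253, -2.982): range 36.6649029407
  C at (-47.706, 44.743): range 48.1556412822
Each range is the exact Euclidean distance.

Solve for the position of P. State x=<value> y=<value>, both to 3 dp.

eq1: (x + 42.502)² + (y − 38.533)² = 41.5795538346²
eq2: (x − 13.253)² + (y + 2.982)² = 36.6649029407²
eq3: (x + 47.706)² + (y − 44.743)² = 48.1556412822²
eq3−eq2, eq3−eq1 (x²,y² cancel):
  121.918·x − 95.450·y = -3118.613472
  10.408·x − 12.420·y = -396.479902
det = 121.918·-12.420 − -95.450·10.408 = -520.777960
x = (-3118.613472·-12.420 − -95.450·-396.479902) / -520.777960 = -1.707393
y = (121.918·-396.479902 − -3118.613472·10.408) / -520.777960 = 30.491896

x=-1.707 y=30.492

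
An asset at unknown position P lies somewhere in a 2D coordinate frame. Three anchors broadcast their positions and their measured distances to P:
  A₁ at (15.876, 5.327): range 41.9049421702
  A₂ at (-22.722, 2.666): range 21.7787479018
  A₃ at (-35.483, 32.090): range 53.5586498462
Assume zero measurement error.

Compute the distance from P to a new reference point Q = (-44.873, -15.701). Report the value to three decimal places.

26.580

eq1: (x − 15.876)² + (y − 5.327)² = 41.9049421702²
eq2: (x + 22.722)² + (y − 2.666)² = 21.7787479018²
eq3: (x + 35.483)² + (y − 32.090)² = 53.5586498462²
eq3−eq2, eq3−eq1 (x²,y² cancel):
  25.522·x − 58.848·y = 628.800564
  102.718·x − 53.526·y = -895.882289
det = 25.522·-53.526 − -58.848·102.718 = 4678.658292
x = (628.800564·-53.526 − -58.848·-895.882289) / 4678.658292 = -18.462143
y = (25.522·-895.882289 − 628.800564·102.718) / 4678.658292 = -18.692078
|P − Q| = √((-18.462143 − -44.873)² + (-18.692078 − -15.701)²) = 26.579690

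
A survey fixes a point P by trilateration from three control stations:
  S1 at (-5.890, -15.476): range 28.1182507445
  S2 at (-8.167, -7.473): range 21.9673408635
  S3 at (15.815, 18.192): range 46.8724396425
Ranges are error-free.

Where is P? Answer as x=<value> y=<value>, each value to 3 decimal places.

x=-28.090 y=1.780

eq1: (x + 5.890)² + (y + 15.476)² = 28.1182507445²
eq2: (x + 8.167)² + (y + 7.473)² = 21.9673408635²
eq3: (x − 15.815)² + (y − 18.192)² = 46.8724396425²
eq1−eq3, eq1−eq2 (x²,y² cancel):
  43.410·x + 67.336·y = -1099.525160
  -4.554·x + 16.006·y = 156.418902
det = 43.410·16.006 − 67.336·-4.554 = 1001.468604
x = (-1099.525160·16.006 − 67.336·156.418902) / 1001.468604 = -28.090369
y = (43.410·156.418902 − -1099.525160·-4.554) / 1001.468604 = 1.780292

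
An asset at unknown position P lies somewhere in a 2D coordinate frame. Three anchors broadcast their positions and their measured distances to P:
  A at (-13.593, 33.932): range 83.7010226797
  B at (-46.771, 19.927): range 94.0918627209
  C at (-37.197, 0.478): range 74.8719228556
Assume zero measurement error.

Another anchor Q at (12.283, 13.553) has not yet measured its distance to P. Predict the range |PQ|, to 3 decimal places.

55.137

eq1: (x + 13.593)² + (y − 33.932)² = 83.7010226797²
eq2: (x + 46.771)² + (y − 19.927)² = 94.0918627209²
eq3: (x + 37.197)² + (y − 0.478)² = 74.8719228556²
eq1−eq3, eq1−eq2 (x²,y² cancel):
  -47.208·x − 66.908·y = 1447.751386
  -66.356·x − 28.010·y = -598.955936
det = -47.208·-28.010 − -66.908·-66.356 = -3117.451168
x = (1447.751386·-28.010 − -66.908·-598.955936) / -3117.451168 = 25.862942
y = (-47.208·-598.955936 − 1447.751386·-66.356) / -3117.451168 = -39.885950
|P − Q| = √((25.862942 − 12.283)² + (-39.885950 − 13.553)²) = 55.137431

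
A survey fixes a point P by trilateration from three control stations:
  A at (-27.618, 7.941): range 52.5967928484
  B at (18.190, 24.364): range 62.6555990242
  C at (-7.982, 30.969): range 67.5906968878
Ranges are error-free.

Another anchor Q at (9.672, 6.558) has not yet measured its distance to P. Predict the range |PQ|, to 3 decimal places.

eq1: (x + 27.618)² + (y − 7.941)² = 52.5967928484²
eq2: (x − 18.190)² + (y − 24.364)² = 62.6555990242²
eq3: (x + 7.982)² + (y − 30.969)² = 67.5906968878²
eq2−eq3, eq2−eq1 (x²,y² cancel):
  -52.344·x + 13.210·y = -544.467528
  -91.616·x − 32.846·y = 1060.634280
det = -52.344·-32.846 − 13.210·-91.616 = 2929.538384
x = (-544.467528·-32.846 − 13.210·1060.634280) / 2929.538384 = 1.321915
y = (-52.344·1060.634280 − -544.467528·-91.616) / 2929.538384 = -35.978289
|P − Q| = √((1.321915 − 9.672)² + (-35.978289 − 6.558)²) = 43.348123

43.348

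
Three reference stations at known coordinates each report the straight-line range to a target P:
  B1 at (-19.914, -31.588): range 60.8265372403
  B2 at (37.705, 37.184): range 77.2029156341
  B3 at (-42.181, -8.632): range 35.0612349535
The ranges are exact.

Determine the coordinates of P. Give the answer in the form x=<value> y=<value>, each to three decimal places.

eq1: (x + 19.914)² + (y + 31.588)² = 60.8265372403²
eq2: (x − 37.705)² + (y − 37.184)² = 77.2029156341²
eq3: (x + 42.181)² + (y + 8.632)² = 35.0612349535²
eq2−eq3, eq2−eq1 (x²,y² cancel):
  -159.772·x − 91.632·y = 3780.431290
  -115.238·x − 137.544·y = 850.474809
det = -159.772·-137.544 − -91.632·-115.238 = 11416.191552
x = (3780.431290·-137.544 − -91.632·850.474809) / 11416.191552 = -38.720876
y = (-159.772·850.474809 − 3780.431290·-115.238) / 11416.191552 = 26.258081

x=-38.721 y=26.258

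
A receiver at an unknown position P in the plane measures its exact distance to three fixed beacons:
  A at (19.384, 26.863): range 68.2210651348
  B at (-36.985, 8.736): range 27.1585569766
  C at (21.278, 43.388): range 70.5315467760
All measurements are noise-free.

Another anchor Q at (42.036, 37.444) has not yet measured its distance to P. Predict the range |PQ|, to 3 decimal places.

90.661

eq1: (x − 19.384)² + (y − 26.863)² = 68.2210651348²
eq2: (x + 36.985)² + (y − 8.736)² = 27.1585569766²
eq3: (x − 21.278)² + (y − 43.388)² = 70.5315467760²
eq1−eq2, eq1−eq3 (x²,y² cancel):
  -112.738·x − 36.254·y = 4263.374207
  3.788·x + 33.050·y = 917.326241
det = -112.738·33.050 − -36.254·3.788 = -3588.660748
x = (4263.374207·33.050 − -36.254·917.326241) / -3588.660748 = -48.530991
y = (-112.738·917.326241 − 4263.374207·3.788) / -3588.660748 = 33.318052
|P − Q| = √((-48.530991 − 42.036)² + (33.318052 − 37.444)²) = 90.660925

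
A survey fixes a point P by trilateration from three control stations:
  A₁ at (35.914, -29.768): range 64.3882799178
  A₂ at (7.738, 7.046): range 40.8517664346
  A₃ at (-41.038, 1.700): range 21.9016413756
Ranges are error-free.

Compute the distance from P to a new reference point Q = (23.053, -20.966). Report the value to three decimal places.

eq1: (x − 35.914)² + (y + 29.768)² = 64.3882799178²
eq2: (x − 7.738)² + (y − 7.046)² = 40.8517664346²
eq3: (x + 41.038)² + (y − 1.700)² = 21.9016413756²
eq2−eq3, eq2−eq1 (x²,y² cancel):
  -97.552·x − 10.692·y = 2766.669610
  56.352·x − 73.628·y = -410.557310
det = -97.552·-73.628 − -10.692·56.352 = 7785.074240
x = (2766.669610·-73.628 − -10.692·-410.557310) / 7785.074240 = -26.729871
y = (-97.552·-410.557310 − 2766.669610·56.352) / 7785.074240 = -14.881898
|P − Q| = √((-26.729871 − 23.053)² + (-14.881898 − -20.966)²) = 50.153270

50.153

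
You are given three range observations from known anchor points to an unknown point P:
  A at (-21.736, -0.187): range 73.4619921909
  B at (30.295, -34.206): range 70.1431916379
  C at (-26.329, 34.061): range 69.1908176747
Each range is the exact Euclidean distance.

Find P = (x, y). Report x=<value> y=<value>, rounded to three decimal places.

x=42.858 y=34.803

eq1: (x + 21.736)² + (y + 0.187)² = 73.4619921909²
eq2: (x − 30.295)² + (y + 34.206)² = 70.1431916379²
eq3: (x + 26.329)² + (y − 34.061)² = 69.1908176747²
eq3−eq1, eq3−eq2 (x²,y² cancel):
  9.186·x − 68.496·y = -1990.174343
  113.248·x − 136.534·y = 101.771416
det = 9.186·-136.534 − -68.496·113.248 = 6502.833684
x = (-1990.174343·-136.534 − -68.496·101.771416) / 6502.833684 = 42.857839
y = (9.186·101.771416 − -1990.174343·113.248) / 6502.833684 = 34.803002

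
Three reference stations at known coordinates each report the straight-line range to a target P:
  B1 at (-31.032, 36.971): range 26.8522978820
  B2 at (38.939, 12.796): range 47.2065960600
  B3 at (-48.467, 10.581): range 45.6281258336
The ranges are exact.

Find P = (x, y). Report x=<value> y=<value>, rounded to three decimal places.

x=-5.997 y=27.261

eq1: (x + 31.032)² + (y − 36.971)² = 26.8522978820²
eq2: (x − 38.939)² + (y − 12.796)² = 47.2065960600²
eq3: (x + 48.467)² + (y − 10.581)² = 45.6281258336²
eq2−eq3, eq2−eq1 (x²,y² cancel):
  -174.812·x − 4.430·y = 927.561157
  -139.942·x + 48.350·y = 2157.273338
det = -174.812·48.350 − -4.430·-139.942 = -9072.103260
x = (927.561157·48.350 − -4.430·2157.273338) / -9072.103260 = -5.996879
y = (-174.812·2157.273338 − 927.561157·-139.942) / -9072.103260 = 27.260768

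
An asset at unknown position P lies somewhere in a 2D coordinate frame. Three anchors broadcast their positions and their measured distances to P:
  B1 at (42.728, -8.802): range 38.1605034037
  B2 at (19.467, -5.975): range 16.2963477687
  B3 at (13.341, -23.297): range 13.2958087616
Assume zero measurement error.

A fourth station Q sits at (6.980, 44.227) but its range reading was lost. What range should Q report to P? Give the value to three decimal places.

57.367

eq1: (x − 42.728)² + (y + 8.802)² = 38.1605034037²
eq2: (x − 19.467)² + (y + 5.975)² = 16.2963477687²
eq3: (x − 13.341)² + (y + 23.297)² = 13.2958087616²
eq1−eq3, eq1−eq2 (x²,y² cancel):
  -58.774·x − 28.990·y = 97.020791
  -46.522·x + 5.654·y = -297.839405
det = -58.774·5.654 − -28.990·-46.522 = -1680.980976
x = (97.020791·5.654 − -28.990·-297.839405) / -1680.980976 = 4.810173
y = (-58.774·-297.839405 − 97.020791·-46.522) / -1680.980976 = -13.098789
|P − Q| = √((4.810173 − 6.980)² + (-13.098789 − 44.227)²) = 57.366839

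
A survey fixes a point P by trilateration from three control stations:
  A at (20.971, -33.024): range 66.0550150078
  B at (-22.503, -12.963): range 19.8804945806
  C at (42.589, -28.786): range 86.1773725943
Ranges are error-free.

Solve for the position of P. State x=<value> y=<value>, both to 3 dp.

eq1: (x − 20.971)² + (y + 33.024)² = 66.0550150078²
eq2: (x + 22.503)² + (y + 12.963)² = 19.8804945806²
eq3: (x − 42.589)² + (y + 28.786)² = 86.1773725943²
eq2−eq1, eq2−eq3 (x²,y² cancel):
  86.948·x − 40.122·y = -3112.087904
  130.184·x − 31.646·y = -5063.273143
det = 86.948·-31.646 − -40.122·130.184 = 2471.686040
x = (-3112.087904·-31.646 − -40.122·-5063.273143) / 2471.686040 = -42.344986
y = (86.948·-5063.273143 − -3112.087904·130.184) / 2471.686040 = -14.199790

x=-42.345 y=-14.200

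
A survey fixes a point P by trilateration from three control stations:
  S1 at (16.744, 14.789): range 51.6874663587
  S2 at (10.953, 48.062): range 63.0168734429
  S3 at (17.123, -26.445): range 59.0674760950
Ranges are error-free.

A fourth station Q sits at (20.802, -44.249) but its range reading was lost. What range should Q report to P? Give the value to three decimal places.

eq1: (x − 16.744)² + (y − 14.789)² = 51.6874663587²
eq2: (x − 10.953)² + (y − 48.062)² = 63.0168734429²
eq3: (x − 17.123)² + (y + 26.445)² = 59.0674760950²
eq1−eq3, eq1−eq2 (x²,y² cancel):
  0.758·x − 82.468·y = -323.913457
  -11.582·x + 66.546·y = 631.315836
det = 0.758·66.546 − -82.468·-11.582 = -904.702508
x = (-323.913457·66.546 − -82.468·631.315836) / -904.702508 = -33.721814
y = (0.758·631.315836 − -323.913457·-11.582) / -904.702508 = 3.617795
|P − Q| = √((-33.721814 − 20.802)² + (3.617795 − -44.249)²) = 72.553955

72.554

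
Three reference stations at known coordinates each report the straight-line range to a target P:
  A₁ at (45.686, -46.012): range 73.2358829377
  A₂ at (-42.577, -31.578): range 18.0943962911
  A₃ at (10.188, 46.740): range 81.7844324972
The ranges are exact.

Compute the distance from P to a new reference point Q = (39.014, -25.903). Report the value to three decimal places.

64.080

eq1: (x − 45.686)² + (y + 46.012)² = 73.2358829377²
eq2: (x + 42.577)² + (y + 31.578)² = 18.0943962911²
eq3: (x − 10.188)² + (y − 46.740)² = 81.7844324972²
eq1−eq2, eq1−eq3 (x²,y² cancel):
  -176.526·x + 28.868·y = 3641.743646
  -70.996·x + 185.504·y = -3241.090645
det = -176.526·185.504 − 28.868·-70.996 = -30696.766576
x = (3641.743646·185.504 − 28.868·-3241.090645) / -30696.766576 = -25.055467
y = (-176.526·-3241.090645 − 3641.743646·-70.996) / -30696.766576 = -27.061026
|P − Q| = √((-25.055467 − 39.014)² + (-27.061026 − -25.903)²) = 64.079931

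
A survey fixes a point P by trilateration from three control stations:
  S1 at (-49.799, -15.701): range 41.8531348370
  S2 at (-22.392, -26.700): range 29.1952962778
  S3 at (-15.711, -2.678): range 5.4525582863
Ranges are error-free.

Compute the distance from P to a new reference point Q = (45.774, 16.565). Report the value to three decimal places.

eq1: (x + 49.799)² + (y + 15.701)² = 41.8531348370²
eq2: (x + 22.392)² + (y + 26.700)² = 29.1952962778²
eq3: (x + 15.711)² + (y + 2.678)² = 5.4525582863²
eq3−eq2, eq3−eq1 (x²,y² cancel):
  -13.362·x − 48.044·y = 137.649526
  -68.176·x − 26.046·y = 750.500093
det = -13.362·-26.046 − -48.044·-68.176 = -2927.421092
x = (137.649526·-26.046 − -48.044·750.500093) / -2927.421092 = -11.092291
y = (-13.362·750.500093 − 137.649526·-68.176) / -2927.421092 = 0.219916
|P − Q| = √((-11.092291 − 45.774)² + (0.219916 − 16.565)²) = 59.168715

59.169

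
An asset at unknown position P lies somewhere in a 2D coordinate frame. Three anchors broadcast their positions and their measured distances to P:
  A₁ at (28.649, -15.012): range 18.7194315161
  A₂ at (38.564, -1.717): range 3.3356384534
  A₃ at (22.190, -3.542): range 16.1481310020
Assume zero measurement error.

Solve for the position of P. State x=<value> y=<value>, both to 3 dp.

eq1: (x − 28.649)² + (y + 15.012)² = 18.7194315161²
eq2: (x − 38.564)² + (y + 1.717)² = 3.3356384534²
eq3: (x − 22.190)² + (y + 3.542)² = 16.1481310020²
eq2−eq1, eq2−eq3 (x²,y² cancel):
  -19.830·x − 26.590·y = -783.295472
  -32.748·x − 3.650·y = -1234.823972
det = -19.830·-3.650 − -26.590·-32.748 = -798.389820
x = (-783.295472·-3.650 − -26.590·-1234.823972) / -798.389820 = 37.544242
y = (-19.830·-1234.823972 − -783.295472·-32.748) / -798.389820 = 1.458937

x=37.544 y=1.459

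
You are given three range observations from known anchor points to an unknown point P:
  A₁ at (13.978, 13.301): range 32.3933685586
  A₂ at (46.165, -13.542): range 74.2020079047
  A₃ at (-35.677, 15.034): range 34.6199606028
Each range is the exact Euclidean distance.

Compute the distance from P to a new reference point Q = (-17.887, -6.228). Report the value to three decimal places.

43.795

eq1: (x − 13.978)² + (y − 13.301)² = 32.3933685586²
eq2: (x − 46.165)² + (y + 13.542)² = 74.2020079047²
eq3: (x + 35.677)² + (y − 15.034)² = 34.6199606028²
eq2−eq3, eq2−eq1 (x²,y² cancel):
  -163.684·x + 57.152·y = 3491.672801
  -64.374·x + 53.686·y = 2514.315747
det = -163.684·53.686 − 57.152·-64.374 = -5108.436376
x = (3491.672801·53.686 − 57.152·2514.315747) / -5108.436376 = -8.565394
y = (-163.684·2514.315747 − 3491.672801·-64.374) / -5108.436376 = 36.563109
|P − Q| = √((-8.565394 − -17.887)² + (36.563109 − -6.228)²) = 43.794649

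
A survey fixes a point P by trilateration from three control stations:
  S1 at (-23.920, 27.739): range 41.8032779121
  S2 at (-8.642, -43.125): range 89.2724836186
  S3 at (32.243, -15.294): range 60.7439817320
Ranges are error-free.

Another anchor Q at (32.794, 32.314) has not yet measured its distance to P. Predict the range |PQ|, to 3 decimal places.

eq1: (x + 23.920)² + (y − 27.739)² = 41.8032779121²
eq2: (x + 8.642)² + (y + 43.125)² = 89.2724836186²
eq3: (x − 32.243)² + (y + 15.294)² = 60.7439817320²
eq2−eq1, eq2−eq3 (x²,y² cancel):
  -30.556·x + 141.728·y = 5629.231019
  81.770·x + 55.662·y = 3618.812711
det = -30.556·55.662 − 141.728·81.770 = -13289.906632
x = (5629.231019·55.662 − 141.728·3618.812711) / -13289.906632 = 15.015367
y = (-30.556·3618.812711 − 5629.231019·81.770) / -13289.906632 = 42.955807
|P − Q| = √((15.015367 − 32.794)² + (42.955807 − 32.314)²) = 20.720228

20.720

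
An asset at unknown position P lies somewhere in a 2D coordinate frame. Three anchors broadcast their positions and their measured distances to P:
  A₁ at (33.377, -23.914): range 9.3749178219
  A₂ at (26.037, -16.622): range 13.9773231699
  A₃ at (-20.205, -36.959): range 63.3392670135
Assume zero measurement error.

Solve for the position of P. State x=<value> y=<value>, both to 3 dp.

eq1: (x − 33.377)² + (y + 23.914)² = 9.3749178219²
eq2: (x − 26.037)² + (y + 16.622)² = 13.9773231699²
eq3: (x + 20.205)² + (y + 36.959)² = 63.3392670135²
eq1−eq2, eq1−eq3 (x²,y² cancel):
  -14.680·x + 14.584·y = -839.163751
  -107.164·x − 26.090·y = -3835.667481
det = -14.680·-26.090 − 14.584·-107.164 = 1945.880976
x = (-839.163751·-26.090 − 14.584·-3835.667481) / 1945.880976 = 39.998930
y = (-14.680·-3835.667481 − -839.163751·-107.164) / 1945.880976 = -17.277802

x=39.999 y=-17.278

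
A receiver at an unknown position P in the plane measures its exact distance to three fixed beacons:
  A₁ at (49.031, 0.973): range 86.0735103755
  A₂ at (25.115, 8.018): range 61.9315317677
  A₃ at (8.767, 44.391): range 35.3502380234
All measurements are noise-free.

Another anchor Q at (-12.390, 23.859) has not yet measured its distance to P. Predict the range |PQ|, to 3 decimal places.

eq1: (x − 49.031)² + (y − 0.973)² = 86.0735103755²
eq2: (x − 25.115)² + (y − 8.018)² = 61.9315317677²
eq3: (x − 8.767)² + (y − 44.391)² = 35.3502380234²
eq3−eq2, eq3−eq1 (x²,y² cancel):
  32.696·x − 72.746·y = -3938.244920
  80.528·x − 86.836·y = -5801.445340
det = 32.696·-86.836 − -72.746·80.528 = 3018.900032
x = (-3938.244920·-86.836 − -72.746·-5801.445340) / 3018.900032 = -26.516448
y = (32.696·-5801.445340 − -3938.244920·80.528) / 3018.900032 = 42.218997
|P − Q| = √((-26.516448 − -12.390)² + (42.218997 − 23.859)²) = 23.165621

23.166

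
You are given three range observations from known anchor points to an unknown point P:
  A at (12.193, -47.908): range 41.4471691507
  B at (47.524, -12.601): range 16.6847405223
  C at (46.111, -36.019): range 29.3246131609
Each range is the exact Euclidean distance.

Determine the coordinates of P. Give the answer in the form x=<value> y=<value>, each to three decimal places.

x=30.923 y=-10.934

eq1: (x − 12.193)² + (y + 47.908)² = 41.4471691507²
eq2: (x − 47.524)² + (y + 12.601)² = 16.6847405223²
eq3: (x − 46.111)² + (y + 36.019)² = 29.3246131609²
eq3−eq2, eq3−eq1 (x²,y² cancel):
  2.826·x + 46.836·y = -424.724534
  -67.836·x − 23.778·y = -1837.681863
det = 2.826·-23.778 − 46.836·-67.836 = 3109.970268
x = (-424.724534·-23.778 − 46.836·-1837.681863) / 3109.970268 = 30.922729
y = (2.826·-1837.681863 − -424.724534·-67.836) / 3109.970268 = -10.934157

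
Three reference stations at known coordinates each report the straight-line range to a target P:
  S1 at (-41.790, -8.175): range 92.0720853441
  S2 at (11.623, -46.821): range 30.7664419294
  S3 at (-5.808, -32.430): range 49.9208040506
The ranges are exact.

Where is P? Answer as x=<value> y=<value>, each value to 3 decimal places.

x=42.362 y=-45.533

eq1: (x + 41.790)² + (y + 8.175)² = 92.0720853441²
eq2: (x − 11.623)² + (y + 46.821)² = 30.7664419294²
eq3: (x + 5.808)² + (y + 32.430)² = 49.9208040506²
eq2−eq3, eq2−eq1 (x²,y² cancel):
  -34.862·x + 28.782·y = -2787.375134
  -106.826·x + 77.292·y = -8044.760396
det = -34.862·77.292 − 28.782·-106.826 = 380.112228
x = (-2787.375134·77.292 − 28.782·-8044.760396) / 380.112228 = 42.362475
y = (-34.862·-8044.760396 − -2787.375134·-106.826) / 380.112228 = -45.533129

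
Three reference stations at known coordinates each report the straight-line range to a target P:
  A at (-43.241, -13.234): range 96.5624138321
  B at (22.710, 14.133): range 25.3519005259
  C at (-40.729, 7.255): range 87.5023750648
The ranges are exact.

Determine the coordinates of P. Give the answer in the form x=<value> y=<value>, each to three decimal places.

eq1: (x + 43.241)² + (y + 13.234)² = 96.5624138321²
eq2: (x − 22.710)² + (y − 14.133)² = 25.3519005259²
eq3: (x + 40.729)² + (y − 7.255)² = 87.5023750648²
eq3−eq2, eq3−eq1 (x²,y² cancel):
  126.878·x + 13.756·y = 6017.946105
  -5.024·x − 40.978·y = -1334.197752
det = 126.878·-40.978 − 13.756·-5.024 = -5130.096540
x = (6017.946105·-40.978 − 13.756·-1334.197752) / -5130.096540 = 44.492373
y = (126.878·-1334.197752 − 6017.946105·-5.024) / -5130.096540 = 27.104009

x=44.492 y=27.104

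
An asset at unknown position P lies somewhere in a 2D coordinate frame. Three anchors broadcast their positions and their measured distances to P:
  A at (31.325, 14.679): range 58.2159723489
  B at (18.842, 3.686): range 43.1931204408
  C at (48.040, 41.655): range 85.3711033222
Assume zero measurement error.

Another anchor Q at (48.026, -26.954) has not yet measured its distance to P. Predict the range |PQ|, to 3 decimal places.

eq1: (x − 31.325)² + (y − 14.679)² = 58.2159723489²
eq2: (x − 18.842)² + (y − 3.686)² = 43.1931204408²
eq3: (x − 48.040)² + (y − 41.655)² = 85.3711033222²
eq3−eq2, eq3−eq1 (x²,y² cancel):
  -58.396·x − 75.938·y = 1748.206564
  -33.430·x − 53.952·y = 1052.873887
det = -58.396·-53.952 − -75.938·-33.430 = 611.973652
x = (1748.206564·-53.952 − -75.938·1052.873887) / 611.973652 = -23.475036
y = (-58.396·1052.873887 − 1748.206564·-33.430) / 611.973652 = -4.969296
|P − Q| = √((-23.475036 − 48.026)² + (-4.969296 − -26.954)²) = 74.804581

74.805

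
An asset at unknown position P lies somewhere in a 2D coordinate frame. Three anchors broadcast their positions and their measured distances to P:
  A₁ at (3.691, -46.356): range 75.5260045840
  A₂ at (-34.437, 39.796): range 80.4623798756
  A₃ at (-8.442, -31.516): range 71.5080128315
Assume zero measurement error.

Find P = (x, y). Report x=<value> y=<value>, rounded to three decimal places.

x=43.047 y=18.106

eq1: (x − 3.691)² + (y + 46.356)² = 75.5260045840²
eq2: (x + 34.437)² + (y − 39.796)² = 80.4623798756²
eq3: (x + 8.442)² + (y + 31.516)² = 71.5080128315²
eq2−eq3, eq2−eq1 (x²,y² cancel):
  51.990·x − 142.624·y = -344.304289
  76.256·x − 172.304·y = 162.890839
det = 51.990·-172.304 − -142.624·76.256 = 1917.850784
x = (-344.304289·-172.304 − -142.624·162.890839) / 1917.850784 = 43.046701
y = (51.990·162.890839 − -344.304289·76.256) / 1917.850784 = 18.105664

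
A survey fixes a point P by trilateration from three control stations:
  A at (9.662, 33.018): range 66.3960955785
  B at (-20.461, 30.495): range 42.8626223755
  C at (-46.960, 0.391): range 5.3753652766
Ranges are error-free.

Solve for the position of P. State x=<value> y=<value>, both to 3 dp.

eq1: (x − 9.662)² + (y − 33.018)² = 66.3960955785²
eq2: (x + 20.461)² + (y − 30.495)² = 42.8626223755²
eq3: (x + 46.960)² + (y − 0.391)² = 5.3753652766²
eq1−eq2, eq1−eq3 (x²,y² cancel):
  -60.246·x − 5.046·y = 2736.292089
  -113.244·x − 65.254·y = 5401.398869
det = -60.246·-65.254 − -5.046·-113.244 = 3359.863260
x = (2736.292089·-65.254 − -5.046·5401.398869) / 3359.863260 = -45.031162
y = (-60.246·5401.398869 − 2736.292089·-113.244) / 3359.863260 = -4.626383

x=-45.031 y=-4.626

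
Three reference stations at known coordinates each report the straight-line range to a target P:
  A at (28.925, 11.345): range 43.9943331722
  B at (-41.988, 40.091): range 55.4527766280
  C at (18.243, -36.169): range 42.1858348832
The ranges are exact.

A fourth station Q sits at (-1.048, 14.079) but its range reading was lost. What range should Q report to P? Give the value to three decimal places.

eq1: (x − 28.925)² + (y − 11.345)² = 43.9943331722²
eq2: (x + 41.988)² + (y − 40.091)² = 55.4527766280²
eq3: (x − 18.243)² + (y + 36.169)² = 42.1858348832²
eq3−eq1, eq3−eq2 (x²,y² cancel):
  21.364·x + 95.028·y = -831.495646
  -120.462·x + 152.520·y = 433.911044
det = 21.364·152.520 − 95.028·-120.462 = 14705.700216
x = (-831.495646·152.520 − 95.028·433.911044) / 14705.700216 = -11.427774
y = (21.364·433.911044 − -831.495646·-120.462) / 14705.700216 = -6.180838
|P − Q| = √((-11.427774 − -1.048)² + (-6.180838 − 14.079)²) = 22.764023

22.764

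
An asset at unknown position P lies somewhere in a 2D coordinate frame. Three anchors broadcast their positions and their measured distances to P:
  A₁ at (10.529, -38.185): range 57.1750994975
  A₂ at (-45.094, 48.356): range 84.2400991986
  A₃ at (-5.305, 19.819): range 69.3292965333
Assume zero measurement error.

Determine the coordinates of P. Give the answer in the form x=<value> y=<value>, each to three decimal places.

eq1: (x − 10.529)² + (y + 38.185)² = 57.1750994975²
eq2: (x + 45.094)² + (y − 48.356)² = 84.2400991986²
eq3: (x + 5.305)² + (y − 19.819)² = 69.3292965333²
eq1−eq2, eq1−eq3 (x²,y² cancel):
  -111.246·x + 173.082·y = -1024.584804
  -31.668·x + 116.008·y = -2685.577635
det = -111.246·116.008 − 173.082·-31.668 = -7424.265192
x = (-1024.584804·116.008 − 173.082·-2685.577635) / -7424.265192 = -46.599240
y = (-111.246·-2685.577635 − -1024.584804·-31.668) / -7424.265192 = -35.870650

x=-46.599 y=-35.871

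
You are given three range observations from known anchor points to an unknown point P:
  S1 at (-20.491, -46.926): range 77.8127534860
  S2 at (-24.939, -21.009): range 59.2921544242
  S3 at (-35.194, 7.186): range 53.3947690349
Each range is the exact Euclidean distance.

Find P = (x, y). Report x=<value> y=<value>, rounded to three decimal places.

eq1: (x + 20.491)² + (y + 46.926)² = 77.8127534860²
eq2: (x + 24.939)² + (y + 21.009)² = 59.2921544242²
eq3: (x + 35.194)² + (y − 7.186)² = 53.3947690349²
eq2−eq3, eq2−eq1 (x²,y² cancel):
  -20.510·x + 56.390·y = 891.482646
  8.896·x − 51.834·y = -980.666274
det = -20.510·-51.834 − 56.390·8.896 = 561.469900
x = (891.482646·-51.834 − 56.390·-980.666274) / 561.469900 = 16.190823
y = (-20.510·-980.666274 − 891.482646·8.896) / 561.469900 = 21.698110

x=16.191 y=21.698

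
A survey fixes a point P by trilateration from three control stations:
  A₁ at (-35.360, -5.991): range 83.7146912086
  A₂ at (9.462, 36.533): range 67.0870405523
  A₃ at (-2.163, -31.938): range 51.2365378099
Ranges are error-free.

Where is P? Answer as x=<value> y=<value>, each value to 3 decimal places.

x=47.366 y=-18.820

eq1: (x + 35.360)² + (y + 5.991)² = 83.7146912086²
eq2: (x − 9.462)² + (y − 36.533)² = 67.0870405523²
eq3: (x + 2.163)² + (y + 31.938)² = 51.2365378099²
eq3−eq2, eq3−eq1 (x²,y² cancel):
  23.250·x + 136.942·y = -1476.013083
  -66.394·x + 51.894·y = -4121.459449
det = 23.250·51.894 − 136.942·-66.394 = 10298.662648
x = (-1476.013083·51.894 − 136.942·-4121.459449) / 10298.662648 = 47.365827
y = (23.250·-4121.459449 − -1476.013083·-66.394) / 10298.662648 = -18.820147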